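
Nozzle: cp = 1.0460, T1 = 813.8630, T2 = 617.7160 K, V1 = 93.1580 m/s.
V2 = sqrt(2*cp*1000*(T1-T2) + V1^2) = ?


dT = 196.1470 K
2*cp*1000*dT = 410339.5240
V1^2 = 8678.4130
V2 = sqrt(419017.9370) = 647.3159 m/s

647.3159 m/s


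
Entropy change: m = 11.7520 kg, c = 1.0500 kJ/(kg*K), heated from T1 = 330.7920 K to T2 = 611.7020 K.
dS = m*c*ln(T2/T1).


T2/T1 = 1.8492
ln(T2/T1) = 0.6148
dS = 11.7520 * 1.0500 * 0.6148 = 7.5858 kJ/K

7.5858 kJ/K


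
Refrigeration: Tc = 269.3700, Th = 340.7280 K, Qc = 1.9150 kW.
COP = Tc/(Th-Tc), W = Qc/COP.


COP = 269.3700 / 71.3580 = 3.7749
W = 1.9150 / 3.7749 = 0.5073 kW

COP = 3.7749, W = 0.5073 kW


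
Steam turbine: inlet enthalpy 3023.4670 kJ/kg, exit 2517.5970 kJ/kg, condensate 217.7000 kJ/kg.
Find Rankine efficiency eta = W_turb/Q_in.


W = 505.8700 kJ/kg
Q_in = 2805.7670 kJ/kg
eta = 0.1803 = 18.0297%

eta = 18.0297%


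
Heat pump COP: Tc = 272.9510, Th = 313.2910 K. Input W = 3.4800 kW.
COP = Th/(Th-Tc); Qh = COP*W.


COP = 313.2910 / 40.3400 = 7.7663
Qh = 7.7663 * 3.4800 = 27.0266 kW

COP = 7.7663, Qh = 27.0266 kW


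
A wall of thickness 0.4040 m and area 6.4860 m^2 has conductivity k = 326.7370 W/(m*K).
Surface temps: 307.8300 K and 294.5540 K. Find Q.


dT = 13.2760 K
Q = 326.7370 * 6.4860 * 13.2760 / 0.4040 = 69640.3813 W

69640.3813 W


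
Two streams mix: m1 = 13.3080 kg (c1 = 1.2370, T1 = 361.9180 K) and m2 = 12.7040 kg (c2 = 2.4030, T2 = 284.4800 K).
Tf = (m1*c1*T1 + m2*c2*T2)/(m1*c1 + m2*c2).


num = 14642.4162
den = 46.9897
Tf = 311.6090 K

311.6090 K


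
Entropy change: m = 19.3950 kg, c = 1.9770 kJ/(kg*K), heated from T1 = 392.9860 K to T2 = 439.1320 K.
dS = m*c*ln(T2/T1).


T2/T1 = 1.1174
ln(T2/T1) = 0.1110
dS = 19.3950 * 1.9770 * 0.1110 = 4.2572 kJ/K

4.2572 kJ/K


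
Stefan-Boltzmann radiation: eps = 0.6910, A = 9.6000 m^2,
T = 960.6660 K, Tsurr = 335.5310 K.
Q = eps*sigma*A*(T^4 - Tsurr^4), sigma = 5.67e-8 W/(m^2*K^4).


T^4 = 8.5171e+11
Tsurr^4 = 1.2674e+10
Q = 0.6910 * 5.67e-8 * 9.6000 * 8.3903e+11 = 315580.8075 W

315580.8075 W


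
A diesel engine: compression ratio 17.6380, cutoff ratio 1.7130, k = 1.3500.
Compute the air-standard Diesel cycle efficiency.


r^(k-1) = 2.7306
rc^k = 2.0681
eta = 0.5936 = 59.3619%

59.3619%


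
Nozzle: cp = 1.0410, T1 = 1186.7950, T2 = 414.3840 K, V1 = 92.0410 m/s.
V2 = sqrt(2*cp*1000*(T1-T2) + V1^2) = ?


dT = 772.4110 K
2*cp*1000*dT = 1608159.7020
V1^2 = 8471.5457
V2 = sqrt(1616631.2477) = 1271.4681 m/s

1271.4681 m/s


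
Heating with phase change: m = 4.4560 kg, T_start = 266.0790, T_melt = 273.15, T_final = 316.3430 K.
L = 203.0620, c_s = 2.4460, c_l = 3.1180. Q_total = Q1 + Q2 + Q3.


Q1 (sensible, solid) = 4.4560 * 2.4460 * 7.0710 = 77.0695 kJ
Q2 (latent) = 4.4560 * 203.0620 = 904.8443 kJ
Q3 (sensible, liquid) = 4.4560 * 3.1180 * 43.1930 = 600.1152 kJ
Q_total = 1582.0290 kJ

1582.0290 kJ


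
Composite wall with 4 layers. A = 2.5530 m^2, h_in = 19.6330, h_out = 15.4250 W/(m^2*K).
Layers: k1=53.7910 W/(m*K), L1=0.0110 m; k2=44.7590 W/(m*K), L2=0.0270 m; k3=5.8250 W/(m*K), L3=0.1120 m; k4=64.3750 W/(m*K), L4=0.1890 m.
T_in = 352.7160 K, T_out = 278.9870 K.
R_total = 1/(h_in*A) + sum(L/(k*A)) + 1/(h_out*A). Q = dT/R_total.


R_conv_in = 1/(19.6330*2.5530) = 0.0200
R_1 = 0.0110/(53.7910*2.5530) = 8.0100e-05
R_2 = 0.0270/(44.7590*2.5530) = 0.0002
R_3 = 0.1120/(5.8250*2.5530) = 0.0075
R_4 = 0.1890/(64.3750*2.5530) = 0.0011
R_conv_out = 1/(15.4250*2.5530) = 0.0254
R_total = 0.0543 K/W
Q = 73.7290 / 0.0543 = 1356.7545 W

R_total = 0.0543 K/W, Q = 1356.7545 W


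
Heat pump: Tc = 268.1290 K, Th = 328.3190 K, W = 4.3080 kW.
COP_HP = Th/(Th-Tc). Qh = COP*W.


COP = 328.3190 / 60.1900 = 5.4547
Qh = 5.4547 * 4.3080 = 23.4989 kW

COP = 5.4547, Qh = 23.4989 kW


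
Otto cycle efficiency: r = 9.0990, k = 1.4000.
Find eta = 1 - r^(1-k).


r^(k-1) = 2.4188
eta = 1 - 1/2.4188 = 0.5866 = 58.6569%

58.6569%


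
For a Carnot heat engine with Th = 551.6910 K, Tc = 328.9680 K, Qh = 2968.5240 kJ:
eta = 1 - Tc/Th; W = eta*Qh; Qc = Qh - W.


eta = 1 - 328.9680/551.6910 = 0.4037
W = 0.4037 * 2968.5240 = 1198.4219 kJ
Qc = 2968.5240 - 1198.4219 = 1770.1021 kJ

eta = 40.3710%, W = 1198.4219 kJ, Qc = 1770.1021 kJ


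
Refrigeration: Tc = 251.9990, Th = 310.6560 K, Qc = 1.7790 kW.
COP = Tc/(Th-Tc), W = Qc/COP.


COP = 251.9990 / 58.6570 = 4.2961
W = 1.7790 / 4.2961 = 0.4141 kW

COP = 4.2961, W = 0.4141 kW


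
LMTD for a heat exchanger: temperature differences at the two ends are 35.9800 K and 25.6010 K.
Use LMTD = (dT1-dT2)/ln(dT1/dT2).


dT1/dT2 = 1.4054
ln(dT1/dT2) = 0.3403
LMTD = 10.3790 / 0.3403 = 30.4967 K

30.4967 K


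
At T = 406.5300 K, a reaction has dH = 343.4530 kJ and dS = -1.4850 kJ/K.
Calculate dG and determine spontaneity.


T*dS = 406.5300 * -1.4850 = -603.6970 kJ
dG = 343.4530 + 603.6970 = 947.1500 kJ (non-spontaneous)

dG = 947.1500 kJ, non-spontaneous


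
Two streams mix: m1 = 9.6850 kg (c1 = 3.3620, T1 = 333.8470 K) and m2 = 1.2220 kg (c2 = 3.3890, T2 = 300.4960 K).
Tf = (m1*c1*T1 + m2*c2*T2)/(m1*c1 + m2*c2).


num = 12114.8437
den = 36.7023
Tf = 330.0838 K

330.0838 K


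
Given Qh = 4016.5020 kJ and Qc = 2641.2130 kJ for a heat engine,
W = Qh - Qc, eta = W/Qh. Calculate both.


W = 4016.5020 - 2641.2130 = 1375.2890 kJ
eta = 1375.2890 / 4016.5020 = 0.3424 = 34.2410%

W = 1375.2890 kJ, eta = 34.2410%


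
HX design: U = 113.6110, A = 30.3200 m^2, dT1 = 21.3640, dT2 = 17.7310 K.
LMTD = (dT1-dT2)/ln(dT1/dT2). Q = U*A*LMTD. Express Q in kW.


LMTD = 19.4911 K
Q = 113.6110 * 30.3200 * 19.4911 = 67140.7177 W = 67.1407 kW

67.1407 kW


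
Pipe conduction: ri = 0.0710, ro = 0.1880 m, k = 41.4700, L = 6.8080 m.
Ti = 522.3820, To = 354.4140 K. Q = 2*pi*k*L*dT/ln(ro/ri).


dT = 167.9680 K
ln(ro/ri) = 0.9738
Q = 2*pi*41.4700*6.8080*167.9680 / 0.9738 = 305989.9347 W

305989.9347 W


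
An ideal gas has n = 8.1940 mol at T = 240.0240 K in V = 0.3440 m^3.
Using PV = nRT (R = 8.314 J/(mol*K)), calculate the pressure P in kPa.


P = nRT/V = 8.1940 * 8.314 * 240.0240 / 0.3440
= 16351.6148 / 0.3440 = 47533.7641 Pa = 47.5338 kPa

47.5338 kPa


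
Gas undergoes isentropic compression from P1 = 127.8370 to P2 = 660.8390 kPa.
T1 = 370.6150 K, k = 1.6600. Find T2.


(k-1)/k = 0.3976
(P2/P1)^exp = 1.9216
T2 = 370.6150 * 1.9216 = 712.1632 K

712.1632 K


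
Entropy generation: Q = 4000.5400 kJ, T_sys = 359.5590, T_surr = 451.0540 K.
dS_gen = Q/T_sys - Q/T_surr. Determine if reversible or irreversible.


dS_sys = 4000.5400/359.5590 = 11.1262 kJ/K
dS_surr = -4000.5400/451.0540 = -8.8693 kJ/K
dS_gen = 11.1262 - 8.8693 = 2.2569 kJ/K (irreversible)

dS_gen = 2.2569 kJ/K, irreversible


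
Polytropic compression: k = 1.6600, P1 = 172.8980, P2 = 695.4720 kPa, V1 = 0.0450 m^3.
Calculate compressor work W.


(k-1)/k = 0.3976
(P2/P1)^exp = 1.7392
W = 2.5152 * 172.8980 * 0.0450 * (1.7392 - 1) = 14.4645 kJ

14.4645 kJ


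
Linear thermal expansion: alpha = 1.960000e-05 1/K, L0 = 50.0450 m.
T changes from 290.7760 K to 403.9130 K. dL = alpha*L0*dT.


dT = 113.1370 K
dL = 1.960000e-05 * 50.0450 * 113.1370 = 0.110974 m
L_final = 50.155974 m

dL = 0.110974 m


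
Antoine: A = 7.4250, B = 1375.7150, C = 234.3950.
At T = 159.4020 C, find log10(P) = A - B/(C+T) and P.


C+T = 393.7970
B/(C+T) = 3.4935
log10(P) = 7.4250 - 3.4935 = 3.9315
P = 10^3.9315 = 8541.5686 mmHg

8541.5686 mmHg


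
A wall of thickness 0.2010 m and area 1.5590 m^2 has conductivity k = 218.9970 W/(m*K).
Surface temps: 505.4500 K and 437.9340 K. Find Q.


dT = 67.5160 K
Q = 218.9970 * 1.5590 * 67.5160 / 0.2010 = 114681.9128 W

114681.9128 W


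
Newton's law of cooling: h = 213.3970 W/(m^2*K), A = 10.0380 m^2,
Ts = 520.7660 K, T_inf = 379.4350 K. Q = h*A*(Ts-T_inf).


dT = 141.3310 K
Q = 213.3970 * 10.0380 * 141.3310 = 302742.1793 W

302742.1793 W


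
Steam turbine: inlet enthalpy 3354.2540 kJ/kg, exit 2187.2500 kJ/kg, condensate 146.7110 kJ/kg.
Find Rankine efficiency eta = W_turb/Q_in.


W = 1167.0040 kJ/kg
Q_in = 3207.5430 kJ/kg
eta = 0.3638 = 36.3831%

eta = 36.3831%


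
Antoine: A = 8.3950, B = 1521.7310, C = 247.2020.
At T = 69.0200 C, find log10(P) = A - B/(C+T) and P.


C+T = 316.2220
B/(C+T) = 4.8122
log10(P) = 8.3950 - 4.8122 = 3.5828
P = 10^3.5828 = 3826.2761 mmHg

3826.2761 mmHg


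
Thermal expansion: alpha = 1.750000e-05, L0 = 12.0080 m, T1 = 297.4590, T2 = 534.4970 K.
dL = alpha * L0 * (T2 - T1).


dT = 237.0380 K
dL = 1.750000e-05 * 12.0080 * 237.0380 = 0.049811 m
L_final = 12.057811 m

dL = 0.049811 m


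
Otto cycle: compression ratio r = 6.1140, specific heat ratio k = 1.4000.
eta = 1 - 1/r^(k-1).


r^(k-1) = 2.0631
eta = 1 - 1/2.0631 = 0.5153 = 51.5304%

51.5304%


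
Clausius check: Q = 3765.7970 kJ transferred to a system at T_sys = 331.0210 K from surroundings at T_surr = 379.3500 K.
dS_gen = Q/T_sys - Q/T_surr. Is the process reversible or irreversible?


dS_sys = 3765.7970/331.0210 = 11.3763 kJ/K
dS_surr = -3765.7970/379.3500 = -9.9270 kJ/K
dS_gen = 11.3763 - 9.9270 = 1.4493 kJ/K (irreversible)

dS_gen = 1.4493 kJ/K, irreversible


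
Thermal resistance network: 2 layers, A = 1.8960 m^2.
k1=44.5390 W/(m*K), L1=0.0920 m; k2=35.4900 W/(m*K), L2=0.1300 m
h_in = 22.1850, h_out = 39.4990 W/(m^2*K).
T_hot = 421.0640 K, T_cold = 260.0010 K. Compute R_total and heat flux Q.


R_conv_in = 1/(22.1850*1.8960) = 0.0238
R_1 = 0.0920/(44.5390*1.8960) = 0.0011
R_2 = 0.1300/(35.4900*1.8960) = 0.0019
R_conv_out = 1/(39.4990*1.8960) = 0.0134
R_total = 0.0401 K/W
Q = 161.0630 / 0.0401 = 4011.7000 W

R_total = 0.0401 K/W, Q = 4011.7000 W


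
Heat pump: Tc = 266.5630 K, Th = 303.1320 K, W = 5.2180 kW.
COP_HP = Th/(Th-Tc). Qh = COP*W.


COP = 303.1320 / 36.5690 = 8.2893
Qh = 8.2893 * 5.2180 = 43.2537 kW

COP = 8.2893, Qh = 43.2537 kW


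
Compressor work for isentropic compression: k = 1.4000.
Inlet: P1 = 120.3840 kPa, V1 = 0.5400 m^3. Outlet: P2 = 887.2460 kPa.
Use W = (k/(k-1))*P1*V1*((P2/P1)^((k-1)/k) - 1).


(k-1)/k = 0.2857
(P2/P1)^exp = 1.7695
W = 3.5000 * 120.3840 * 0.5400 * (1.7695 - 1) = 175.0806 kJ

175.0806 kJ


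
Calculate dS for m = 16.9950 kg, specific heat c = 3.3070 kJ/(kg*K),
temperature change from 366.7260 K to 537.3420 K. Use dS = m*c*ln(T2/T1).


T2/T1 = 1.4652
ln(T2/T1) = 0.3820
dS = 16.9950 * 3.3070 * 0.3820 = 21.4705 kJ/K

21.4705 kJ/K


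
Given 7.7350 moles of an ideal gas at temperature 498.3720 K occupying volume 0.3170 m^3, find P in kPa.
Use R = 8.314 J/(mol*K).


P = nRT/V = 7.7350 * 8.314 * 498.3720 / 0.3170
= 32049.7003 / 0.3170 = 101103.1555 Pa = 101.1032 kPa

101.1032 kPa


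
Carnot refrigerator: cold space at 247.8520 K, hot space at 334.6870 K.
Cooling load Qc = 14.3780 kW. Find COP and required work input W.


COP = 247.8520 / 86.8350 = 2.8543
W = 14.3780 / 2.8543 = 5.0373 kW

COP = 2.8543, W = 5.0373 kW


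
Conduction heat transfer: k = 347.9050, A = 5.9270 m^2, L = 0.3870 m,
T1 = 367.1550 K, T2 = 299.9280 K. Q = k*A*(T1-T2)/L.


dT = 67.2270 K
Q = 347.9050 * 5.9270 * 67.2270 / 0.3870 = 358202.2949 W

358202.2949 W


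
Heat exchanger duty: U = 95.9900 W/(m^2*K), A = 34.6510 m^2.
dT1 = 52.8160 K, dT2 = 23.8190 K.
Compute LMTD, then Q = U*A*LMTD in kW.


LMTD = 36.4133 K
Q = 95.9900 * 34.6510 * 36.4133 = 121115.9756 W = 121.1160 kW

121.1160 kW


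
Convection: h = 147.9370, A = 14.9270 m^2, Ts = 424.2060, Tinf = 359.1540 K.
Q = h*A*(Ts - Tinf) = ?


dT = 65.0520 K
Q = 147.9370 * 14.9270 * 65.0520 = 143651.4432 W

143651.4432 W


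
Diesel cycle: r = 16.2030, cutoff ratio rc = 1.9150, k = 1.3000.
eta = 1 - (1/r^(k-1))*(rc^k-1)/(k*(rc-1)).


r^(k-1) = 2.3061
rc^k = 2.3271
eta = 0.5162 = 51.6197%

51.6197%


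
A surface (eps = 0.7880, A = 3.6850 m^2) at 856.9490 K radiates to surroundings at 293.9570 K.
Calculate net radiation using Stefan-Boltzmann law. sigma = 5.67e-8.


T^4 = 5.3929e+11
Tsurr^4 = 7.4668e+09
Q = 0.7880 * 5.67e-8 * 3.6850 * 5.3182e+11 = 87561.1670 W

87561.1670 W


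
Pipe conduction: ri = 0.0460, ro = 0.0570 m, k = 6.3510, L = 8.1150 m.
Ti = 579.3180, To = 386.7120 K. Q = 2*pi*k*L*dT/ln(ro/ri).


dT = 192.6060 K
ln(ro/ri) = 0.2144
Q = 2*pi*6.3510*8.1150*192.6060 / 0.2144 = 290894.5208 W

290894.5208 W


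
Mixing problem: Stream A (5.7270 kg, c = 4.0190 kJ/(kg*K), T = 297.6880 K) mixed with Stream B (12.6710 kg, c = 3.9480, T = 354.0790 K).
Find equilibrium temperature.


num = 24564.6692
den = 73.0419
Tf = 336.3092 K

336.3092 K


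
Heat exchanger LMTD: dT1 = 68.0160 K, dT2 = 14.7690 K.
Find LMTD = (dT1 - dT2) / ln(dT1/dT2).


dT1/dT2 = 4.6053
ln(dT1/dT2) = 1.5272
LMTD = 53.2470 / 1.5272 = 34.8655 K

34.8655 K


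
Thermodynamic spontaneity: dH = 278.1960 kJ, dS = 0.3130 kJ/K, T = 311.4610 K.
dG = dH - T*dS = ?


T*dS = 311.4610 * 0.3130 = 97.4873 kJ
dG = 278.1960 - 97.4873 = 180.7087 kJ (non-spontaneous)

dG = 180.7087 kJ, non-spontaneous


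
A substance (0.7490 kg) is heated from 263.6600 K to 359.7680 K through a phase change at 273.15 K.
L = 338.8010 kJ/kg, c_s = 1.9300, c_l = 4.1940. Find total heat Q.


Q1 (sensible, solid) = 0.7490 * 1.9300 * 9.4900 = 13.7185 kJ
Q2 (latent) = 0.7490 * 338.8010 = 253.7619 kJ
Q3 (sensible, liquid) = 0.7490 * 4.1940 * 86.6180 = 272.0936 kJ
Q_total = 539.5741 kJ

539.5741 kJ


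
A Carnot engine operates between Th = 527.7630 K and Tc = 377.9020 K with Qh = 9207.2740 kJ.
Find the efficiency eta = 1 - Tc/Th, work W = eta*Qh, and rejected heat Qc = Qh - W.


eta = 1 - 377.9020/527.7630 = 0.2840
W = 0.2840 * 9207.2740 = 2614.4525 kJ
Qc = 9207.2740 - 2614.4525 = 6592.8215 kJ

eta = 28.3955%, W = 2614.4525 kJ, Qc = 6592.8215 kJ


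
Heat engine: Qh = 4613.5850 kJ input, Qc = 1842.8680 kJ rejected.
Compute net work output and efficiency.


W = 4613.5850 - 1842.8680 = 2770.7170 kJ
eta = 2770.7170 / 4613.5850 = 0.6006 = 60.0556%

W = 2770.7170 kJ, eta = 60.0556%


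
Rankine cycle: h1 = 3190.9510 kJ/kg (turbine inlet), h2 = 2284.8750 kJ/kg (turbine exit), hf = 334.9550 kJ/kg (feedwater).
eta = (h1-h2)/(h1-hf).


W = 906.0760 kJ/kg
Q_in = 2855.9960 kJ/kg
eta = 0.3173 = 31.7254%

eta = 31.7254%


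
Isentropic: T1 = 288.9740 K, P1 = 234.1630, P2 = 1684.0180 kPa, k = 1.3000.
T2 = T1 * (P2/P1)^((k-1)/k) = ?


(k-1)/k = 0.2308
(P2/P1)^exp = 1.5766
T2 = 288.9740 * 1.5766 = 455.6049 K

455.6049 K


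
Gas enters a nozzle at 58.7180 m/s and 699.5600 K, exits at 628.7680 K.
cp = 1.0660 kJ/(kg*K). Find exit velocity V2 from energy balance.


dT = 70.7920 K
2*cp*1000*dT = 150928.5440
V1^2 = 3447.8035
V2 = sqrt(154376.3475) = 392.9076 m/s

392.9076 m/s


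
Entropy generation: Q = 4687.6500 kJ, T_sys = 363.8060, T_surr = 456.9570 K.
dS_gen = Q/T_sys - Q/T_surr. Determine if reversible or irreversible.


dS_sys = 4687.6500/363.8060 = 12.8850 kJ/K
dS_surr = -4687.6500/456.9570 = -10.2584 kJ/K
dS_gen = 12.8850 - 10.2584 = 2.6266 kJ/K (irreversible)

dS_gen = 2.6266 kJ/K, irreversible


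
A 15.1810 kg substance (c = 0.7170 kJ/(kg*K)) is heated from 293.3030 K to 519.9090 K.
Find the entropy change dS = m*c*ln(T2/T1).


T2/T1 = 1.7726
ln(T2/T1) = 0.5724
dS = 15.1810 * 0.7170 * 0.5724 = 6.2310 kJ/K

6.2310 kJ/K


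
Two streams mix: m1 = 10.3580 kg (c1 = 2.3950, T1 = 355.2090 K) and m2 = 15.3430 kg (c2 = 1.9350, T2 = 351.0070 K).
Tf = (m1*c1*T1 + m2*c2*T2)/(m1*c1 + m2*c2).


num = 19232.7586
den = 54.4961
Tf = 352.9198 K

352.9198 K


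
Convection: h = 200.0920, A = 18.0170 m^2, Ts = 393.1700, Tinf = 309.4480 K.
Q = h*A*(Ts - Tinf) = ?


dT = 83.7220 K
Q = 200.0920 * 18.0170 * 83.7220 = 301822.6294 W

301822.6294 W


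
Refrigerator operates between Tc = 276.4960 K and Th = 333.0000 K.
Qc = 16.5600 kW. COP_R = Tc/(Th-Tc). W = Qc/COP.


COP = 276.4960 / 56.5040 = 4.8934
W = 16.5600 / 4.8934 = 3.3842 kW

COP = 4.8934, W = 3.3842 kW


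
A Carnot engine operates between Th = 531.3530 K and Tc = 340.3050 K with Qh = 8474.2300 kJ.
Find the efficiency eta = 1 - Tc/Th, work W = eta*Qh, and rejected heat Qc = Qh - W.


eta = 1 - 340.3050/531.3530 = 0.3596
W = 0.3596 * 8474.2300 = 3046.9099 kJ
Qc = 8474.2300 - 3046.9099 = 5427.3201 kJ

eta = 35.9550%, W = 3046.9099 kJ, Qc = 5427.3201 kJ


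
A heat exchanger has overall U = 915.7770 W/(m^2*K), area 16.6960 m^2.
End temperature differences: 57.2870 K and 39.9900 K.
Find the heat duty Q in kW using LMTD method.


LMTD = 48.1215 K
Q = 915.7770 * 16.6960 * 48.1215 = 735768.7758 W = 735.7688 kW

735.7688 kW


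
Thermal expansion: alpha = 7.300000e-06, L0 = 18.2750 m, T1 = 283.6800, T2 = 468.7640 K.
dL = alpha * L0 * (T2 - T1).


dT = 185.0840 K
dL = 7.300000e-06 * 18.2750 * 185.0840 = 0.024692 m
L_final = 18.299692 m

dL = 0.024692 m


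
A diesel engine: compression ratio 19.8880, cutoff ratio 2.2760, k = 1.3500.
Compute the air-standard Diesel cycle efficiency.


r^(k-1) = 2.8478
rc^k = 3.0352
eta = 0.5851 = 58.5133%

58.5133%


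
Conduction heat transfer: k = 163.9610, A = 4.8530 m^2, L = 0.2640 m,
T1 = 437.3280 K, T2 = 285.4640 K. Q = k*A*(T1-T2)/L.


dT = 151.8640 K
Q = 163.9610 * 4.8530 * 151.8640 / 0.2640 = 457721.9691 W

457721.9691 W


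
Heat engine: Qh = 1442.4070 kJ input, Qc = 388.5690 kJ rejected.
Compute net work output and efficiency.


W = 1442.4070 - 388.5690 = 1053.8380 kJ
eta = 1053.8380 / 1442.4070 = 0.7306 = 73.0611%

W = 1053.8380 kJ, eta = 73.0611%


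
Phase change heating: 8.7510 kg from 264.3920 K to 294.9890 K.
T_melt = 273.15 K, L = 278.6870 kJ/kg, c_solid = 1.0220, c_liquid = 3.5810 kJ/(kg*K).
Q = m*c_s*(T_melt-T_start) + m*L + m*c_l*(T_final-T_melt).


Q1 (sensible, solid) = 8.7510 * 1.0220 * 8.7580 = 78.3274 kJ
Q2 (latent) = 8.7510 * 278.6870 = 2438.7899 kJ
Q3 (sensible, liquid) = 8.7510 * 3.5810 * 21.8390 = 684.3760 kJ
Q_total = 3201.4933 kJ

3201.4933 kJ


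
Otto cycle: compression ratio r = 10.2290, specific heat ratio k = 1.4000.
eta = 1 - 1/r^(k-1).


r^(k-1) = 2.5347
eta = 1 - 1/2.5347 = 0.6055 = 60.5482%

60.5482%


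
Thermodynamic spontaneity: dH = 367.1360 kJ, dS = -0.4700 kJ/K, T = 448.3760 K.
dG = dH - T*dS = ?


T*dS = 448.3760 * -0.4700 = -210.7367 kJ
dG = 367.1360 + 210.7367 = 577.8727 kJ (non-spontaneous)

dG = 577.8727 kJ, non-spontaneous


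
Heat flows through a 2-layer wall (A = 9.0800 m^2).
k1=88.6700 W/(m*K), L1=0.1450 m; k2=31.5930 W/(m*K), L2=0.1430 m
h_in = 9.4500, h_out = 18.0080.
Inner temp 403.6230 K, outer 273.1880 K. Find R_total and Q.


R_conv_in = 1/(9.4500*9.0800) = 0.0117
R_1 = 0.1450/(88.6700*9.0800) = 0.0002
R_2 = 0.1430/(31.5930*9.0800) = 0.0005
R_conv_out = 1/(18.0080*9.0800) = 0.0061
R_total = 0.0184 K/W
Q = 130.4350 / 0.0184 = 7070.2142 W

R_total = 0.0184 K/W, Q = 7070.2142 W


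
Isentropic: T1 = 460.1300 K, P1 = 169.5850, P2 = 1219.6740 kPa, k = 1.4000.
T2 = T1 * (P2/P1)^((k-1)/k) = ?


(k-1)/k = 0.2857
(P2/P1)^exp = 1.7572
T2 = 460.1300 * 1.7572 = 808.5309 K

808.5309 K


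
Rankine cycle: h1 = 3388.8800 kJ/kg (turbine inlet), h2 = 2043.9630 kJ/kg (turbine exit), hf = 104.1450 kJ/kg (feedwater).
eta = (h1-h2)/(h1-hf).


W = 1344.9170 kJ/kg
Q_in = 3284.7350 kJ/kg
eta = 0.4094 = 40.9445%

eta = 40.9445%


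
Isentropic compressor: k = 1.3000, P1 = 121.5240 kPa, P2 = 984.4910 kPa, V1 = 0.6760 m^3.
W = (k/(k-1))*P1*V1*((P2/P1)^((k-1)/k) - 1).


(k-1)/k = 0.2308
(P2/P1)^exp = 1.6206
W = 4.3333 * 121.5240 * 0.6760 * (1.6206 - 1) = 220.9099 kJ

220.9099 kJ


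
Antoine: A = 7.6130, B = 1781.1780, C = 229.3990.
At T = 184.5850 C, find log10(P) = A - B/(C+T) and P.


C+T = 413.9840
B/(C+T) = 4.3025
log10(P) = 7.6130 - 4.3025 = 3.3105
P = 10^3.3105 = 2043.9553 mmHg

2043.9553 mmHg


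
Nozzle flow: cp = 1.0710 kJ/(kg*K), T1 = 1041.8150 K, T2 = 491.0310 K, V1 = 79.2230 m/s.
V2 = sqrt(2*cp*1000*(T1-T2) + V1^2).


dT = 550.7840 K
2*cp*1000*dT = 1179779.3280
V1^2 = 6276.2837
V2 = sqrt(1186055.6117) = 1089.0618 m/s

1089.0618 m/s


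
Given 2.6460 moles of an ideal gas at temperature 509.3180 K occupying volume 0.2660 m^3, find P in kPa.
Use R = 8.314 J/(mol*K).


P = nRT/V = 2.6460 * 8.314 * 509.3180 / 0.2660
= 11204.4072 / 0.2660 = 42121.8317 Pa = 42.1218 kPa

42.1218 kPa


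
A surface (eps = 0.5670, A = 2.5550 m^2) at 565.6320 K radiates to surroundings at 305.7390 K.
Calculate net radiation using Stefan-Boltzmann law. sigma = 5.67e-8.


T^4 = 1.0236e+11
Tsurr^4 = 8.7378e+09
Q = 0.5670 * 5.67e-8 * 2.5550 * 9.3623e+10 = 7690.2751 W

7690.2751 W


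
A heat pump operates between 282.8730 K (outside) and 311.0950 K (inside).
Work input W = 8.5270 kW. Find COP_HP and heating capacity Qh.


COP = 311.0950 / 28.2220 = 11.0231
Qh = 11.0231 * 8.5270 = 93.9943 kW

COP = 11.0231, Qh = 93.9943 kW


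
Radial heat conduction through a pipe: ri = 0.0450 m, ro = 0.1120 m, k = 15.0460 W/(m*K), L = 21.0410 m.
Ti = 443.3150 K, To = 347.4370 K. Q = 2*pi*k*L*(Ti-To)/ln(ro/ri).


dT = 95.8780 K
ln(ro/ri) = 0.9118
Q = 2*pi*15.0460*21.0410*95.8780 / 0.9118 = 209155.5302 W

209155.5302 W


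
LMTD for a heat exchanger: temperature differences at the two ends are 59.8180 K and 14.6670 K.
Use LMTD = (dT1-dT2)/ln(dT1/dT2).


dT1/dT2 = 4.0784
ln(dT1/dT2) = 1.4057
LMTD = 45.1510 / 1.4057 = 32.1198 K

32.1198 K


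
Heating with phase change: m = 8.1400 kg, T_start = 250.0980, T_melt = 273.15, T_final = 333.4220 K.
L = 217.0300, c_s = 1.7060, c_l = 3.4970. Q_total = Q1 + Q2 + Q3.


Q1 (sensible, solid) = 8.1400 * 1.7060 * 23.0520 = 320.1194 kJ
Q2 (latent) = 8.1400 * 217.0300 = 1766.6242 kJ
Q3 (sensible, liquid) = 8.1400 * 3.4970 * 60.2720 = 1715.6774 kJ
Q_total = 3802.4211 kJ

3802.4211 kJ


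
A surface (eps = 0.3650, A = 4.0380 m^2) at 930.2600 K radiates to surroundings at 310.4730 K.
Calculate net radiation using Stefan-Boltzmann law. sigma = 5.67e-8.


T^4 = 7.4889e+11
Tsurr^4 = 9.2917e+09
Q = 0.3650 * 5.67e-8 * 4.0380 * 7.3960e+11 = 61806.9751 W

61806.9751 W


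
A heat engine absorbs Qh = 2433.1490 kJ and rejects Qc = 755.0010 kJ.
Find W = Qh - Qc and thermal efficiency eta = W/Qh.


W = 2433.1490 - 755.0010 = 1678.1480 kJ
eta = 1678.1480 / 2433.1490 = 0.6897 = 68.9702%

W = 1678.1480 kJ, eta = 68.9702%


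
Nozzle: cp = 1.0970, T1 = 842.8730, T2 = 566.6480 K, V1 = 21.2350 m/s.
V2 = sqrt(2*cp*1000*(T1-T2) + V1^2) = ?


dT = 276.2250 K
2*cp*1000*dT = 606037.6500
V1^2 = 450.9252
V2 = sqrt(606488.5752) = 778.7738 m/s

778.7738 m/s


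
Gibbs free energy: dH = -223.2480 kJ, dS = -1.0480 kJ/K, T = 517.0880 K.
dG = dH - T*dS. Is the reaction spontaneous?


T*dS = 517.0880 * -1.0480 = -541.9082 kJ
dG = -223.2480 + 541.9082 = 318.6602 kJ (non-spontaneous)

dG = 318.6602 kJ, non-spontaneous


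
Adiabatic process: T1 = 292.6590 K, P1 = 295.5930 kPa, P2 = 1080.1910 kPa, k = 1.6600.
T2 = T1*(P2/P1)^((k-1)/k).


(k-1)/k = 0.3976
(P2/P1)^exp = 1.6740
T2 = 292.6590 * 1.6740 = 489.9235 K

489.9235 K


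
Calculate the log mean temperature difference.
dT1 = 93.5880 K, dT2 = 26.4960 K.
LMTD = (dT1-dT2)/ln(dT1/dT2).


dT1/dT2 = 3.5322
ln(dT1/dT2) = 1.2619
LMTD = 67.0920 / 1.2619 = 53.1671 K

53.1671 K


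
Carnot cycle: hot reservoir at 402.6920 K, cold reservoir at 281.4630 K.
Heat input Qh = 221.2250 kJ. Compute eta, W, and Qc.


eta = 1 - 281.4630/402.6920 = 0.3010
W = 0.3010 * 221.2250 = 66.5990 kJ
Qc = 221.2250 - 66.5990 = 154.6260 kJ

eta = 30.1046%, W = 66.5990 kJ, Qc = 154.6260 kJ


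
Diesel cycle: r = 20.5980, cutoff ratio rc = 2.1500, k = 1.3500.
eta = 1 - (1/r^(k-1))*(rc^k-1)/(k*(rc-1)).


r^(k-1) = 2.8830
rc^k = 2.8106
eta = 0.5955 = 59.5479%

59.5479%


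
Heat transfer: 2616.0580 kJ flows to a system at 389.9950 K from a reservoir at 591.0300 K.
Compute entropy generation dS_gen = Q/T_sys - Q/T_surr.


dS_sys = 2616.0580/389.9950 = 6.7079 kJ/K
dS_surr = -2616.0580/591.0300 = -4.4263 kJ/K
dS_gen = 6.7079 - 4.4263 = 2.2817 kJ/K (irreversible)

dS_gen = 2.2817 kJ/K, irreversible


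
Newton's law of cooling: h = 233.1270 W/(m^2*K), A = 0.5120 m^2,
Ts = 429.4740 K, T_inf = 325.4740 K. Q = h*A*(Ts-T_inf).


dT = 104.0000 K
Q = 233.1270 * 0.5120 * 104.0000 = 12413.5465 W

12413.5465 W


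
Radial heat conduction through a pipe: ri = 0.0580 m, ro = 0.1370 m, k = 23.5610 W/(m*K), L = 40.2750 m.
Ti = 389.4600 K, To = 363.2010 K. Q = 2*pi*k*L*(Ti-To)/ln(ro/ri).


dT = 26.2590 K
ln(ro/ri) = 0.8595
Q = 2*pi*23.5610*40.2750*26.2590 / 0.8595 = 182147.1084 W

182147.1084 W


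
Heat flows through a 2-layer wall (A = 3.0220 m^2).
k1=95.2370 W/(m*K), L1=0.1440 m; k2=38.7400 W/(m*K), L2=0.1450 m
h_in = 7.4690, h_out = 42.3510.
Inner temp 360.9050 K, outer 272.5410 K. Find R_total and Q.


R_conv_in = 1/(7.4690*3.0220) = 0.0443
R_1 = 0.1440/(95.2370*3.0220) = 0.0005
R_2 = 0.1450/(38.7400*3.0220) = 0.0012
R_conv_out = 1/(42.3510*3.0220) = 0.0078
R_total = 0.0539 K/W
Q = 88.3640 / 0.0539 = 1640.7355 W

R_total = 0.0539 K/W, Q = 1640.7355 W


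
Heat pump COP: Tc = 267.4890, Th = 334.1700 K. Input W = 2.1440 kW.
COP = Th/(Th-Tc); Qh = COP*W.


COP = 334.1700 / 66.6810 = 5.0115
Qh = 5.0115 * 2.1440 = 10.7446 kW

COP = 5.0115, Qh = 10.7446 kW


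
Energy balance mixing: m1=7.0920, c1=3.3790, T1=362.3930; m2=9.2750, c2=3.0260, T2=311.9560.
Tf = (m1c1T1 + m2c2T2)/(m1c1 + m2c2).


num = 17439.7419
den = 52.0300
Tf = 335.1862 K

335.1862 K


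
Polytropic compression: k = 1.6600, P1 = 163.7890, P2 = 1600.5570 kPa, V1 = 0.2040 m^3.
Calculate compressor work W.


(k-1)/k = 0.3976
(P2/P1)^exp = 2.4752
W = 2.5152 * 163.7890 * 0.2040 * (2.4752 - 1) = 123.9732 kJ

123.9732 kJ


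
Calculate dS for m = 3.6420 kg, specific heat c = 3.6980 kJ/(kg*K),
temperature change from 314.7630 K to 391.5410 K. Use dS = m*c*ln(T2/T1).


T2/T1 = 1.2439
ln(T2/T1) = 0.2183
dS = 3.6420 * 3.6980 * 0.2183 = 2.9397 kJ/K

2.9397 kJ/K


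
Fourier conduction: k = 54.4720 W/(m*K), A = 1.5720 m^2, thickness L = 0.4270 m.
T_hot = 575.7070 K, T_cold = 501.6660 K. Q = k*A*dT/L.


dT = 74.0410 K
Q = 54.4720 * 1.5720 * 74.0410 / 0.4270 = 14848.0788 W

14848.0788 W


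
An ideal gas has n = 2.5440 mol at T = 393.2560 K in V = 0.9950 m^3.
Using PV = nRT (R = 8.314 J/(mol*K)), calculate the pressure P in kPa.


P = nRT/V = 2.5440 * 8.314 * 393.2560 / 0.9950
= 8317.6853 / 0.9950 = 8359.4827 Pa = 8.3595 kPa

8.3595 kPa


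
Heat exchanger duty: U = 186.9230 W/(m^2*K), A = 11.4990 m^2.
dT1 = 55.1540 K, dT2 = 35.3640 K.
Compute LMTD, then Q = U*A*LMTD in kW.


LMTD = 44.5285 K
Q = 186.9230 * 11.4990 * 44.5285 = 95710.6877 W = 95.7107 kW

95.7107 kW


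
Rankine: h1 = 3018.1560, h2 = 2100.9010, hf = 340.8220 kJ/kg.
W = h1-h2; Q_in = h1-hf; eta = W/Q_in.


W = 917.2550 kJ/kg
Q_in = 2677.3340 kJ/kg
eta = 0.3426 = 34.2600%

eta = 34.2600%


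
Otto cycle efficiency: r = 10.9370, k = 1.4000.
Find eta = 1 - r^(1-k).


r^(k-1) = 2.6035
eta = 1 - 1/2.6035 = 0.6159 = 61.5903%

61.5903%


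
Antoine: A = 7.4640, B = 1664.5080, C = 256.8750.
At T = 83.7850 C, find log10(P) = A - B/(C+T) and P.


C+T = 340.6600
B/(C+T) = 4.8861
log10(P) = 7.4640 - 4.8861 = 2.5779
P = 10^2.5779 = 378.3320 mmHg

378.3320 mmHg


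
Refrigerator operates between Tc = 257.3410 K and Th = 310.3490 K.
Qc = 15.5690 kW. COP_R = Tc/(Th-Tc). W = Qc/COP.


COP = 257.3410 / 53.0080 = 4.8548
W = 15.5690 / 4.8548 = 3.2070 kW

COP = 4.8548, W = 3.2070 kW


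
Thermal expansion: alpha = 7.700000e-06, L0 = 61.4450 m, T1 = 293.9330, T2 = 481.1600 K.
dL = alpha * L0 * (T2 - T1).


dT = 187.2270 K
dL = 7.700000e-06 * 61.4450 * 187.2270 = 0.088582 m
L_final = 61.533582 m

dL = 0.088582 m


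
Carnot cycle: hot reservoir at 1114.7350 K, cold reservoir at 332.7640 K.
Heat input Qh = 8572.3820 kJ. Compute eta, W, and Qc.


eta = 1 - 332.7640/1114.7350 = 0.7015
W = 0.7015 * 8572.3820 = 6013.4060 kJ
Qc = 8572.3820 - 6013.4060 = 2558.9760 kJ

eta = 70.1486%, W = 6013.4060 kJ, Qc = 2558.9760 kJ


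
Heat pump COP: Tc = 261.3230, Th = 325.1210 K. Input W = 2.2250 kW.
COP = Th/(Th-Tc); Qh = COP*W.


COP = 325.1210 / 63.7980 = 5.0961
Qh = 5.0961 * 2.2250 = 11.3388 kW

COP = 5.0961, Qh = 11.3388 kW


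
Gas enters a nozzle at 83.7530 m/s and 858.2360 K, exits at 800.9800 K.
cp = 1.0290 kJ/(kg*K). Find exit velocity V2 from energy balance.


dT = 57.2560 K
2*cp*1000*dT = 117832.8480
V1^2 = 7014.5650
V2 = sqrt(124847.4130) = 353.3375 m/s

353.3375 m/s


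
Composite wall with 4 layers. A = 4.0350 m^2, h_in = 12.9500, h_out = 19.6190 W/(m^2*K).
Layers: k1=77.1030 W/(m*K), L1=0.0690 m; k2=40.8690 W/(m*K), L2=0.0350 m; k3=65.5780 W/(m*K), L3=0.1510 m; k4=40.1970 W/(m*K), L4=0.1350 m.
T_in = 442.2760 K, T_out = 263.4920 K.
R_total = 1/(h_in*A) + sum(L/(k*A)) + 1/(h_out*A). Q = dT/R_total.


R_conv_in = 1/(12.9500*4.0350) = 0.0191
R_1 = 0.0690/(77.1030*4.0350) = 0.0002
R_2 = 0.0350/(40.8690*4.0350) = 0.0002
R_3 = 0.1510/(65.5780*4.0350) = 0.0006
R_4 = 0.1350/(40.1970*4.0350) = 0.0008
R_conv_out = 1/(19.6190*4.0350) = 0.0126
R_total = 0.0336 K/W
Q = 178.7840 / 0.0336 = 5319.8758 W

R_total = 0.0336 K/W, Q = 5319.8758 W


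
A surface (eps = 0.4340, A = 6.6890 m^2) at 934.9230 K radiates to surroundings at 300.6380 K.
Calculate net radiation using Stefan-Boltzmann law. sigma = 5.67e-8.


T^4 = 7.6402e+11
Tsurr^4 = 8.1691e+09
Q = 0.4340 * 5.67e-8 * 6.6890 * 7.5585e+11 = 124413.8527 W

124413.8527 W


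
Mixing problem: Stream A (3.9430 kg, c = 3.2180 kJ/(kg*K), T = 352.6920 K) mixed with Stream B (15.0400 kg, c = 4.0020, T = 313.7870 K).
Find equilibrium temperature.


num = 23362.0232
den = 72.8787
Tf = 320.5606 K

320.5606 K


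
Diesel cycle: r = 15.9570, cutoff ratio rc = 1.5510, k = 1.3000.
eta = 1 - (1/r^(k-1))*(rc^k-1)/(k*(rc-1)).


r^(k-1) = 2.2955
rc^k = 1.7693
eta = 0.5322 = 53.2156%

53.2156%


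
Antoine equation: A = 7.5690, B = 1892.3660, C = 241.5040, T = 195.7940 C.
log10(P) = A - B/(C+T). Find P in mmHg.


C+T = 437.2980
B/(C+T) = 4.3274
log10(P) = 7.5690 - 4.3274 = 3.2416
P = 10^3.2416 = 1744.1907 mmHg

1744.1907 mmHg


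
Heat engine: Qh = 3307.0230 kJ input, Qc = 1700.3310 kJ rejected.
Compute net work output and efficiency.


W = 3307.0230 - 1700.3310 = 1606.6920 kJ
eta = 1606.6920 / 3307.0230 = 0.4858 = 48.5842%

W = 1606.6920 kJ, eta = 48.5842%


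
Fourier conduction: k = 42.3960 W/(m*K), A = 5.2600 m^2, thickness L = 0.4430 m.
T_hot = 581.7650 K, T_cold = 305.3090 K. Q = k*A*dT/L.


dT = 276.4560 K
Q = 42.3960 * 5.2600 * 276.4560 / 0.4430 = 139165.9285 W

139165.9285 W


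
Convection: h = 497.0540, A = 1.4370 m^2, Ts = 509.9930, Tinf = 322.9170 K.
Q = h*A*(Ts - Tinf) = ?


dT = 187.0760 K
Q = 497.0540 * 1.4370 * 187.0760 = 133622.1381 W

133622.1381 W


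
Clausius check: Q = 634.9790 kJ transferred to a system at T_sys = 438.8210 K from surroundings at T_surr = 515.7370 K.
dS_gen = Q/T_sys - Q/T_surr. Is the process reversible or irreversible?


dS_sys = 634.9790/438.8210 = 1.4470 kJ/K
dS_surr = -634.9790/515.7370 = -1.2312 kJ/K
dS_gen = 1.4470 - 1.2312 = 0.2158 kJ/K (irreversible)

dS_gen = 0.2158 kJ/K, irreversible


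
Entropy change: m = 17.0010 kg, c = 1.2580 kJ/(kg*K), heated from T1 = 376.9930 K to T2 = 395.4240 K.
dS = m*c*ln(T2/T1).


T2/T1 = 1.0489
ln(T2/T1) = 0.0477
dS = 17.0010 * 1.2580 * 0.0477 = 1.0209 kJ/K

1.0209 kJ/K


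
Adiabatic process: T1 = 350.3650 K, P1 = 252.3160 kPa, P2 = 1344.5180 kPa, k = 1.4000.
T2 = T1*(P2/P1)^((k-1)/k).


(k-1)/k = 0.2857
(P2/P1)^exp = 1.6129
T2 = 350.3650 * 1.6129 = 565.1021 K

565.1021 K


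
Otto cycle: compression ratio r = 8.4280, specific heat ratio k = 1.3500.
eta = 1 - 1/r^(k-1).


r^(k-1) = 2.1086
eta = 1 - 1/2.1086 = 0.5258 = 52.5762%

52.5762%


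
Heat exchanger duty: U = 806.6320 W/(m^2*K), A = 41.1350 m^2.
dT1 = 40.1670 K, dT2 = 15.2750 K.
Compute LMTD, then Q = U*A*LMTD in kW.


LMTD = 25.7460 K
Q = 806.6320 * 41.1350 * 25.7460 = 854274.4268 W = 854.2744 kW

854.2744 kW


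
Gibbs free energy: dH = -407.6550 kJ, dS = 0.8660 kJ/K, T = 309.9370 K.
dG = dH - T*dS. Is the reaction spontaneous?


T*dS = 309.9370 * 0.8660 = 268.4054 kJ
dG = -407.6550 - 268.4054 = -676.0604 kJ (spontaneous)

dG = -676.0604 kJ, spontaneous


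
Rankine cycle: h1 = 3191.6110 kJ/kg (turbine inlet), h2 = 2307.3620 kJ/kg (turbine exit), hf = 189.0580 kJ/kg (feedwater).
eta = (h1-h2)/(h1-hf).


W = 884.2490 kJ/kg
Q_in = 3002.5530 kJ/kg
eta = 0.2945 = 29.4499%

eta = 29.4499%


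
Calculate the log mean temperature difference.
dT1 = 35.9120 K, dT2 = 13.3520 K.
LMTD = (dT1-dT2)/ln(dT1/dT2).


dT1/dT2 = 2.6896
ln(dT1/dT2) = 0.9894
LMTD = 22.5600 / 0.9894 = 22.8016 K

22.8016 K


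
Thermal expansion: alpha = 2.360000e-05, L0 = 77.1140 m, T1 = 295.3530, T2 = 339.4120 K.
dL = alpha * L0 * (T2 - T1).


dT = 44.0590 K
dL = 2.360000e-05 * 77.1140 * 44.0590 = 0.080183 m
L_final = 77.194183 m

dL = 0.080183 m


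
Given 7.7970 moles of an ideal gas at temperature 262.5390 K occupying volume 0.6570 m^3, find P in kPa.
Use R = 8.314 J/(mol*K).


P = nRT/V = 7.7970 * 8.314 * 262.5390 / 0.6570
= 17018.8959 / 0.6570 = 25903.9511 Pa = 25.9040 kPa

25.9040 kPa


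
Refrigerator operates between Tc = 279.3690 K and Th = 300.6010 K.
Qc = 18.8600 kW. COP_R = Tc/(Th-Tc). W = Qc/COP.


COP = 279.3690 / 21.2320 = 13.1579
W = 18.8600 / 13.1579 = 1.4334 kW

COP = 13.1579, W = 1.4334 kW


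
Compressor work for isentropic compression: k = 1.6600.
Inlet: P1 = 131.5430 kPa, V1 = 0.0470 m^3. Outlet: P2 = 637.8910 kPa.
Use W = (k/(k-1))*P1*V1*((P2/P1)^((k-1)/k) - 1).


(k-1)/k = 0.3976
(P2/P1)^exp = 1.8734
W = 2.5152 * 131.5430 * 0.0470 * (1.8734 - 1) = 13.5806 kJ

13.5806 kJ


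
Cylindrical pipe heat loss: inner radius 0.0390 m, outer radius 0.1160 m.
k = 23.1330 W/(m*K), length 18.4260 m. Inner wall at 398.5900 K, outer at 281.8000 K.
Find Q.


dT = 116.7900 K
ln(ro/ri) = 1.0900
Q = 2*pi*23.1330*18.4260*116.7900 / 1.0900 = 286952.9411 W

286952.9411 W


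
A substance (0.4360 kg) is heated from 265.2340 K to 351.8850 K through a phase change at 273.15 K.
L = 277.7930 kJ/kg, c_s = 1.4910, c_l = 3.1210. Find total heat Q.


Q1 (sensible, solid) = 0.4360 * 1.4910 * 7.9160 = 5.1460 kJ
Q2 (latent) = 0.4360 * 277.7930 = 121.1177 kJ
Q3 (sensible, liquid) = 0.4360 * 3.1210 * 78.7350 = 107.1391 kJ
Q_total = 233.4029 kJ

233.4029 kJ


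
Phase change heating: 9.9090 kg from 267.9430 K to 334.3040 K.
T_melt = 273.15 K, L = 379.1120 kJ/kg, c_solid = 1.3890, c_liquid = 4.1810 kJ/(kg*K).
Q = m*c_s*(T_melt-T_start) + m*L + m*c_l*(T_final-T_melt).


Q1 (sensible, solid) = 9.9090 * 1.3890 * 5.2070 = 71.6671 kJ
Q2 (latent) = 9.9090 * 379.1120 = 3756.6208 kJ
Q3 (sensible, liquid) = 9.9090 * 4.1810 * 61.1540 = 2533.5814 kJ
Q_total = 6361.8693 kJ

6361.8693 kJ


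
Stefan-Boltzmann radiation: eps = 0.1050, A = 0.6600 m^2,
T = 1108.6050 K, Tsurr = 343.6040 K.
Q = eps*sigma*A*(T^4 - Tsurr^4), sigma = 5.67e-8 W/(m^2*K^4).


T^4 = 1.5105e+12
Tsurr^4 = 1.3939e+10
Q = 0.1050 * 5.67e-8 * 0.6600 * 1.4965e+12 = 5880.2689 W

5880.2689 W


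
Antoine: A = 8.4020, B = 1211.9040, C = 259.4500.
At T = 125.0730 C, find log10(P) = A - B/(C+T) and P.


C+T = 384.5230
B/(C+T) = 3.1517
log10(P) = 8.4020 - 3.1517 = 5.2503
P = 10^5.2503 = 177947.7741 mmHg

177947.7741 mmHg


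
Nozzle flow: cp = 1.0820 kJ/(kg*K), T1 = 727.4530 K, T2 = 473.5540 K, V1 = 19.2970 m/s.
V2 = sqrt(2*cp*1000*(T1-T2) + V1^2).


dT = 253.8990 K
2*cp*1000*dT = 549437.4360
V1^2 = 372.3742
V2 = sqrt(549809.8102) = 741.4916 m/s

741.4916 m/s


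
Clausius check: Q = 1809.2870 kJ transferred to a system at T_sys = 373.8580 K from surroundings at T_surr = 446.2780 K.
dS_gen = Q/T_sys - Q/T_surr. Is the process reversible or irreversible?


dS_sys = 1809.2870/373.8580 = 4.8395 kJ/K
dS_surr = -1809.2870/446.2780 = -4.0542 kJ/K
dS_gen = 4.8395 - 4.0542 = 0.7853 kJ/K (irreversible)

dS_gen = 0.7853 kJ/K, irreversible


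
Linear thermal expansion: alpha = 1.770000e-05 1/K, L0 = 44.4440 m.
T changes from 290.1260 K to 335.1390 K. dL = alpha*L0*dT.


dT = 45.0130 K
dL = 1.770000e-05 * 44.4440 * 45.0130 = 0.035410 m
L_final = 44.479410 m

dL = 0.035410 m


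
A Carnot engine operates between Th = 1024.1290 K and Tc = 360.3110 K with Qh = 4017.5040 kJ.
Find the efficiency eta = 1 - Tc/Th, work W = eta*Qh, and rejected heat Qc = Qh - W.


eta = 1 - 360.3110/1024.1290 = 0.6482
W = 0.6482 * 4017.5040 = 2604.0582 kJ
Qc = 4017.5040 - 2604.0582 = 1413.4458 kJ

eta = 64.8178%, W = 2604.0582 kJ, Qc = 1413.4458 kJ


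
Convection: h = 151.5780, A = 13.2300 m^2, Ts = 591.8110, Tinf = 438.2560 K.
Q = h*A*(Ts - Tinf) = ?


dT = 153.5550 K
Q = 151.5780 * 13.2300 * 153.5550 = 307935.6560 W

307935.6560 W


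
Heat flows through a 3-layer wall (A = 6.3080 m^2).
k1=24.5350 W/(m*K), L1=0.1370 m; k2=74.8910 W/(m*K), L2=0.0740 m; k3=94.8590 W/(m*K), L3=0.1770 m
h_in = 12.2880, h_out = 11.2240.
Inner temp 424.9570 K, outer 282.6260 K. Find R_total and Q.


R_conv_in = 1/(12.2880*6.3080) = 0.0129
R_1 = 0.1370/(24.5350*6.3080) = 0.0009
R_2 = 0.0740/(74.8910*6.3080) = 0.0002
R_3 = 0.1770/(94.8590*6.3080) = 0.0003
R_conv_out = 1/(11.2240*6.3080) = 0.0141
R_total = 0.0284 K/W
Q = 142.3310 / 0.0284 = 5018.2182 W

R_total = 0.0284 K/W, Q = 5018.2182 W


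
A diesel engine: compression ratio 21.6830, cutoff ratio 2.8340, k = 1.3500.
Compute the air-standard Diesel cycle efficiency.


r^(k-1) = 2.9352
rc^k = 4.0807
eta = 0.5761 = 57.6083%

57.6083%


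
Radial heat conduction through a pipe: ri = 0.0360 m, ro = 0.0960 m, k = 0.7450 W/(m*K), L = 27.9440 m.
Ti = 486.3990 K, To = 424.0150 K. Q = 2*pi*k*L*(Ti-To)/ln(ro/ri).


dT = 62.3840 K
ln(ro/ri) = 0.9808
Q = 2*pi*0.7450*27.9440*62.3840 / 0.9808 = 8319.6398 W

8319.6398 W


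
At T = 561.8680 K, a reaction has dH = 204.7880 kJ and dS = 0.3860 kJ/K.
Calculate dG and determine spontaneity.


T*dS = 561.8680 * 0.3860 = 216.8810 kJ
dG = 204.7880 - 216.8810 = -12.0930 kJ (spontaneous)

dG = -12.0930 kJ, spontaneous


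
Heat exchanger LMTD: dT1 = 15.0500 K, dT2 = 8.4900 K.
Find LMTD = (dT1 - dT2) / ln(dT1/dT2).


dT1/dT2 = 1.7727
ln(dT1/dT2) = 0.5725
LMTD = 6.5600 / 0.5725 = 11.4587 K

11.4587 K


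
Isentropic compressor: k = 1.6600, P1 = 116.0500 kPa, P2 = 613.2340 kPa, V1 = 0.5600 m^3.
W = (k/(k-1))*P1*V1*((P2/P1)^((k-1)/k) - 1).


(k-1)/k = 0.3976
(P2/P1)^exp = 1.9384
W = 2.5152 * 116.0500 * 0.5600 * (1.9384 - 1) = 153.3909 kJ

153.3909 kJ


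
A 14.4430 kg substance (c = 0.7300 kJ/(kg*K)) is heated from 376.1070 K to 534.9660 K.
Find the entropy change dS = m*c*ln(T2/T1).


T2/T1 = 1.4224
ln(T2/T1) = 0.3523
dS = 14.4430 * 0.7300 * 0.3523 = 3.7147 kJ/K

3.7147 kJ/K


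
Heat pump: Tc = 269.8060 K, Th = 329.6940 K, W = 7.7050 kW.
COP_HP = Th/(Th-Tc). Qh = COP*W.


COP = 329.6940 / 59.8880 = 5.5052
Qh = 5.5052 * 7.7050 = 42.4174 kW

COP = 5.5052, Qh = 42.4174 kW


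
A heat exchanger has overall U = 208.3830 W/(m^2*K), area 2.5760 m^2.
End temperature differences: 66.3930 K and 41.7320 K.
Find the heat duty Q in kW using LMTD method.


LMTD = 53.1117 K
Q = 208.3830 * 2.5760 * 53.1117 = 28510.0677 W = 28.5101 kW

28.5101 kW


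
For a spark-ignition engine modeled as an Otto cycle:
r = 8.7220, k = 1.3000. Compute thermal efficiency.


r^(k-1) = 1.9151
eta = 1 - 1/1.9151 = 0.4778 = 47.7826%

47.7826%


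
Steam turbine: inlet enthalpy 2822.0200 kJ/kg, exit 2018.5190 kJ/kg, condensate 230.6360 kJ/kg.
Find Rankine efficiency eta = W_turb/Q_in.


W = 803.5010 kJ/kg
Q_in = 2591.3840 kJ/kg
eta = 0.3101 = 31.0066%

eta = 31.0066%


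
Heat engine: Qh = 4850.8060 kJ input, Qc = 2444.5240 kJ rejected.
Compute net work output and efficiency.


W = 4850.8060 - 2444.5240 = 2406.2820 kJ
eta = 2406.2820 / 4850.8060 = 0.4961 = 49.6058%

W = 2406.2820 kJ, eta = 49.6058%


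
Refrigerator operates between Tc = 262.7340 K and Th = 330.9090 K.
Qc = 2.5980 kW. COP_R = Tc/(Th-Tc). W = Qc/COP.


COP = 262.7340 / 68.1750 = 3.8538
W = 2.5980 / 3.8538 = 0.6741 kW

COP = 3.8538, W = 0.6741 kW
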